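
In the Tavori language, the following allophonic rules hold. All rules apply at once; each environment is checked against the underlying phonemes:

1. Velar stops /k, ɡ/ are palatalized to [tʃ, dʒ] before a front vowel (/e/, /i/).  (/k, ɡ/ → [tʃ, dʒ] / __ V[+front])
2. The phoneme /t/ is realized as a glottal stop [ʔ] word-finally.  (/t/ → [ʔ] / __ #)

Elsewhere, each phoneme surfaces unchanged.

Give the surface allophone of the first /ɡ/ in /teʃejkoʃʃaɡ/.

[ɡ]

/ɡ/ (word-final) fails the environment for rule 1, so it stays [ɡ].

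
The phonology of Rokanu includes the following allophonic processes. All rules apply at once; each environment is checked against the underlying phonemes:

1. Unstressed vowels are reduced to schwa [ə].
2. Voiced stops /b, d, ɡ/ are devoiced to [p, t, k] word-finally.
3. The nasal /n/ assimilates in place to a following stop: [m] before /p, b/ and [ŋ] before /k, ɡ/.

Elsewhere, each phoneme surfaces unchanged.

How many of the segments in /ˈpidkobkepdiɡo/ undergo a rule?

Segments that undergo a rule: /o/ → [ə] (rule 1); /e/ → [ə] (rule 1); /i/ → [ə] (rule 1); /o/ → [ə] (rule 1).
All other segments surface unchanged.

4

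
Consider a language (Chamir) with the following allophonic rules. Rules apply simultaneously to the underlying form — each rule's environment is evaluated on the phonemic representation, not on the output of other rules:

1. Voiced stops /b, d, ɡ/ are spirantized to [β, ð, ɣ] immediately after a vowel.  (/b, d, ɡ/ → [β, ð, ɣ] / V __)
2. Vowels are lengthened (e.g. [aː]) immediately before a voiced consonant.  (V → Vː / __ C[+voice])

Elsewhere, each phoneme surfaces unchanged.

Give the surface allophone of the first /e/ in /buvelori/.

Rule 2 applies to /e/ (between /v/ and /l/: before a voiced consonant) → [eː].

[eː]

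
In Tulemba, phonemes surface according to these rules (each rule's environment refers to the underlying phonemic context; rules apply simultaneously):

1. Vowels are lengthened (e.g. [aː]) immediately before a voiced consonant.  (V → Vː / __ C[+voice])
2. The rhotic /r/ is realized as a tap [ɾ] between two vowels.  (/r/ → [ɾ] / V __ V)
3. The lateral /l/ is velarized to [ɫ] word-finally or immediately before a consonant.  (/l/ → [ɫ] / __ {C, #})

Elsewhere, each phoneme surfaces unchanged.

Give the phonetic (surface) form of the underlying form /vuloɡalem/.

[vuːloːɡaːleːm]

/v/ stays [v].
Rule 1 applies to /u/ (between /v/ and /l/: before a voiced consonant) → [uː].
/l/ (between /u/ and /o/) is in the target of rule 3 but the environment (word-finally or immediately before a consonant) is not met → [l].
Rule 1 applies to /o/ (between /l/ and /ɡ/: before a voiced consonant) → [oː].
/ɡ/ (between /o/ and /a/): no rule targets it → [ɡ].
/a/ — between /ɡ/ and /l/, before a voiced consonant — surfaces as [aː] (rule 1).
/l/ — between /a/ and /e/; rule 3 does not apply here → [l].
/e/ — between /l/ and /m/, before a voiced consonant — surfaces as [eː] (rule 1).
/m/ stays [m].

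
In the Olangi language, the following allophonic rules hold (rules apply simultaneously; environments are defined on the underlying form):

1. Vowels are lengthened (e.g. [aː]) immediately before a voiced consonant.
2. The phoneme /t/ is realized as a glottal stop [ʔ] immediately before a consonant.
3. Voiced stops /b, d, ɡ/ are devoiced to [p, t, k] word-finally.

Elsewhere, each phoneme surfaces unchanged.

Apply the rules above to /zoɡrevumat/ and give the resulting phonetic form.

/z/ (word-initial) is unaffected → [z].
Rule 1 applies to /o/ (between /z/ and /ɡ/: before a voiced consonant) → [oː].
/ɡ/ (between /o/ and /r/) fails the environment for rule 3, so it stays [ɡ].
/r/ (between /ɡ/ and /e/) is unaffected → [r].
/e/ meets the environment for rule 1 (before a voiced consonant) → [eː].
/v/ (between /e/ and /u/) is unaffected → [v].
/u/ (between /v/ and /m/): before a voiced consonant, so rule 1 applies → [uː].
/m/ stays [m].
/a/ (between /m/ and /t/): rule 1 targets it, but not before a voiced consonant → unchanged [a].
/t/ (word-final): rule 2 targets it, but not immediately before a consonant → unchanged [t].

[zoːɡreːvuːmat]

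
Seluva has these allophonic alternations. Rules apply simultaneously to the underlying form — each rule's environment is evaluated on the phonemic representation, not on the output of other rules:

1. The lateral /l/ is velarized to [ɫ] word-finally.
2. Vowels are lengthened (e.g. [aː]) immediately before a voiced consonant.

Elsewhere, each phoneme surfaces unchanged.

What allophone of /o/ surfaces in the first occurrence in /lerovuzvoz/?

[oː]

/o/ — between /r/ and /v/, before a voiced consonant — surfaces as [oː] (rule 2).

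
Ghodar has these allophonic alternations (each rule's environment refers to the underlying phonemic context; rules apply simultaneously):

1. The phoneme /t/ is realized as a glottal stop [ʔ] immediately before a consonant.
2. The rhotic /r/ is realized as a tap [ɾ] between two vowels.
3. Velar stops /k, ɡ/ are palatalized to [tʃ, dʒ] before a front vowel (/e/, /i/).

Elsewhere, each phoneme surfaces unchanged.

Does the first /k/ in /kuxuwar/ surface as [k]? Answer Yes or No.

Yes

/k/ (word-initial): rule 3 targets it, but not before a front vowel → unchanged [k].
The actual realization is [k], which matches [k].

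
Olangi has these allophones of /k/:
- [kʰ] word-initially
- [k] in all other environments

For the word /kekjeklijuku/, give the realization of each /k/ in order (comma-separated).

[kʰ], [k], [k], [k]

Occurrence 1 (position 1): word-initially → [kʰ].
Occurrence 2 (position 3): no conditioning environment matches → elsewhere allophone [k].
Occurrence 3 (position 6): no conditioning environment matches → elsewhere allophone [k].
Occurrence 4 (position 11): no conditioning environment matches → elsewhere allophone [k].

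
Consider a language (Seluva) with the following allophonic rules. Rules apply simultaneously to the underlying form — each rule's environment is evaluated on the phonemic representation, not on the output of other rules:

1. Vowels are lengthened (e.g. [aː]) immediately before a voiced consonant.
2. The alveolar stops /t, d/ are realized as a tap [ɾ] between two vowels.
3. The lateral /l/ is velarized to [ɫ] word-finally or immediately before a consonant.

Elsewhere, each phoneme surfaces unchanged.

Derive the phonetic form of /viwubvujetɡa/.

[viːwuːbvuːjetɡa]

/v/ stays [v].
/i/ meets the environment for rule 1 (before a voiced consonant) → [iː].
/w/ stays [w].
/u/ meets the environment for rule 1 (before a voiced consonant) → [uː].
/b/ (between /u/ and /v/): no rule targets it → [b].
/v/ — not in any rule's target class → [v].
/u/ (between /v/ and /j/) occurs before a voiced consonant → [uː] by rule 1.
/j/ stays [j].
/e/ (between /j/ and /t/): rule 1 targets it, but not before a voiced consonant → unchanged [e].
/t/ (between /e/ and /ɡ/) is in the target of rule 2 but the environment (between two vowels) is not met → [t].
/ɡ/ (between /t/ and /a/) is unaffected → [ɡ].
/a/ (word-final) is in the target of rule 1 but the environment (before a voiced consonant) is not met → [a].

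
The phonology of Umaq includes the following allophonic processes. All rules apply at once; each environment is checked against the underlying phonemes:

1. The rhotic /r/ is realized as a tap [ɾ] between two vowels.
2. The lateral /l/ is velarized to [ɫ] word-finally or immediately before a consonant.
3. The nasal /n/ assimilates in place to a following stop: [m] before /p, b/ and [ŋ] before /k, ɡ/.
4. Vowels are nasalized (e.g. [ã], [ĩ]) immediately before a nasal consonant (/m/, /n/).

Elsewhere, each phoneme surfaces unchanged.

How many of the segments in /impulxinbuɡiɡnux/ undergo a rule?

4

Segments that undergo a rule: /i/ → [ĩ] (rule 4); /l/ → [ɫ] (rule 2); /i/ → [ĩ] (rule 4); /n/ → [m] (rule 3).
All other segments surface unchanged.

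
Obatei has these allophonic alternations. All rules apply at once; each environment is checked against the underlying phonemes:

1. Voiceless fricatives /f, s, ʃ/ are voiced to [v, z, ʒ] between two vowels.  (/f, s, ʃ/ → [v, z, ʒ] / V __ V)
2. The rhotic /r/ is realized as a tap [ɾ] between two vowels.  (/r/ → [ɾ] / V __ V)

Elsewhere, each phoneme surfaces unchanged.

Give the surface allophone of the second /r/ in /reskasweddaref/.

[ɾ]

/r/ — between /a/ and /e/, between two vowels — surfaces as [ɾ] (rule 2).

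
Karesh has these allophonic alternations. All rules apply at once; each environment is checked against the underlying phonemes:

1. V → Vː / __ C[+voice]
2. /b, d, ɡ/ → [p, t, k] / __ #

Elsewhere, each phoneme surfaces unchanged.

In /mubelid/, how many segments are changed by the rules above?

4

Segments that undergo a rule: /u/ → [uː] (rule 1); /e/ → [eː] (rule 1); /i/ → [iː] (rule 1); /d/ → [t] (rule 2).
All other segments surface unchanged.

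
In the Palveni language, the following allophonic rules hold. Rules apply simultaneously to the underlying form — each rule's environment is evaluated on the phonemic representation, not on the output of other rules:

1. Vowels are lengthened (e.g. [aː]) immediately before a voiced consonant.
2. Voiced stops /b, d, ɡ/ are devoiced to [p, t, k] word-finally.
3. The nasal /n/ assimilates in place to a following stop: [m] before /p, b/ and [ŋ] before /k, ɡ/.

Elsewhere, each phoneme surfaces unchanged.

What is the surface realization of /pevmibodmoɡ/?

[peːvmiːboːdmoːk]

/p/ — not in any rule's target class → [p].
/e/ — between /p/ and /v/, before a voiced consonant — surfaces as [eː] (rule 1).
/v/ — not in any rule's target class → [v].
/m/ (between /v/ and /i/) is unaffected → [m].
/i/ (between /m/ and /b/) occurs before a voiced consonant → [iː] by rule 1.
/b/ (between /i/ and /o/): rule 2 targets it, but not word-finally → unchanged [b].
/o/ meets the environment for rule 1 (before a voiced consonant) → [oː].
/d/ (between /o/ and /m/) is in the target of rule 2 but the environment (word-finally) is not met → [d].
/m/ (between /d/ and /o/): no rule targets it → [m].
/o/ — between /m/ and /ɡ/, before a voiced consonant — surfaces as [oː] (rule 1).
/ɡ/ (word-final): word-finally, so rule 2 applies → [k].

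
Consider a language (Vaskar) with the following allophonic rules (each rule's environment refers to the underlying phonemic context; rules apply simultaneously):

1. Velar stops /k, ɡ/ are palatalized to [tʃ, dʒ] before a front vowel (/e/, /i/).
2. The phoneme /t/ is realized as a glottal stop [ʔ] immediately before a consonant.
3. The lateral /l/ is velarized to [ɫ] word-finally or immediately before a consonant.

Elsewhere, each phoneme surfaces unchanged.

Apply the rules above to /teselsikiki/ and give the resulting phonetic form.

[teseɫsitʃitʃi]

/t/ (word-initial): rule 2 targets it, but not immediately before a consonant → unchanged [t].
/e/ (between /t/ and /s/): no rule targets it → [e].
/s/ (between /e/ and /e/) is unaffected → [s].
/e/ (between /s/ and /l/): no rule targets it → [e].
Rule 3 applies to /l/ (between /e/ and /s/: word-finally or immediately before a consonant) → [ɫ].
/s/ — not in any rule's target class → [s].
/i/ (between /s/ and /k/) is unaffected → [i].
Rule 1 applies to /k/ (between /i/ and /i/: before a front vowel) → [tʃ].
/i/ (between /k/ and /k/): no rule targets it → [i].
/k/ (between /i/ and /i/) occurs before a front vowel → [tʃ] by rule 1.
/i/ stays [i].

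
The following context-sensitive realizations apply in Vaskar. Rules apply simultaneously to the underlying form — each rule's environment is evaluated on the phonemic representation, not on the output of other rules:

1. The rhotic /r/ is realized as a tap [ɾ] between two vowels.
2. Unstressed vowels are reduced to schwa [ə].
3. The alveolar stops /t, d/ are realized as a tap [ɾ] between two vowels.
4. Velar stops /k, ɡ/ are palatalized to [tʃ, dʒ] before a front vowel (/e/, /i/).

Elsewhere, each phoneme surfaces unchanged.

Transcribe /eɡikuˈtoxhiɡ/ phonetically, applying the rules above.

Rule 2 applies to /e/ (word-initial: in an unstressed syllable) → [ə].
Rule 4 applies to /ɡ/ (between /e/ and /i/: before a front vowel) → [dʒ].
/i/ — between /ɡ/ and /k/, in an unstressed syllable — surfaces as [ə] (rule 2).
/k/ — between /i/ and /u/; rule 4 does not apply here → [k].
/u/ (between /k/ and /t/): in an unstressed syllable, so rule 2 applies → [ə].
Rule 3 applies to /t/ (between /u/ and /o/: between two vowels) → [ɾ].
/o/ — between /t/ and /x/; rule 2 does not apply here → [o].
/i/ meets the environment for rule 2 (in an unstressed syllable) → [ə].
/ɡ/ — word-final; rule 4 does not apply here → [ɡ].

[ədʒəkəˈɾoxhəɡ]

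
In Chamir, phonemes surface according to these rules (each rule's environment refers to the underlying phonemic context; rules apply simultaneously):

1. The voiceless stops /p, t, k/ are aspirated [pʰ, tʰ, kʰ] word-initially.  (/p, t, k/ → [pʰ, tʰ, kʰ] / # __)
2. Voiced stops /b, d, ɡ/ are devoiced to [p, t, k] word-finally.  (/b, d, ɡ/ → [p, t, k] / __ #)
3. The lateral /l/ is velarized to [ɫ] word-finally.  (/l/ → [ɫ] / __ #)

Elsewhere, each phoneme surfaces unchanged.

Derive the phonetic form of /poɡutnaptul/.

/p/ (word-initial) occurs word-initially → [pʰ] by rule 1.
/ɡ/ (between /o/ and /u/): rule 2 targets it, but not word-finally → unchanged [ɡ].
/t/ (between /u/ and /n/) is in the target of rule 1 but the environment (word-initially) is not met → [t].
/p/ (between /a/ and /t/) fails the environment for rule 1, so it stays [p].
/t/ (between /p/ and /u/) fails the environment for rule 1, so it stays [t].
/l/ meets the environment for rule 3 (word-finally) → [ɫ].

[pʰoɡutnaptuɫ]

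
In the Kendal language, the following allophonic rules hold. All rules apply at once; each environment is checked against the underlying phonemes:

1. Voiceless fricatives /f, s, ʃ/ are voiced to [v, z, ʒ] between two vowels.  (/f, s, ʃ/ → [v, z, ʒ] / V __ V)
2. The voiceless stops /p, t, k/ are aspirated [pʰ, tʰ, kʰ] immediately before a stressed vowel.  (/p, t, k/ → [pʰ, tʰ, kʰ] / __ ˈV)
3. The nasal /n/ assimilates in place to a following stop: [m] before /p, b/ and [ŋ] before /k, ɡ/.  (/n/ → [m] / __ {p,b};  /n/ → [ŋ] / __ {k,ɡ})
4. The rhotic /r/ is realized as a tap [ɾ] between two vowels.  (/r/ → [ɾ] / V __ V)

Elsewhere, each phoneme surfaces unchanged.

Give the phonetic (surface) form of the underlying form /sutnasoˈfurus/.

/s/ (word-initial): rule 1 targets it, but not between two vowels → unchanged [s].
/u/ (between /s/ and /t/): no rule targets it → [u].
/t/ — between /u/ and /n/; rule 2 does not apply here → [t].
/n/ — between /t/ and /a/; rule 3 does not apply here → [n].
/a/ (between /n/ and /s/): no rule targets it → [a].
/s/ (between /a/ and /o/) occurs between two vowels → [z] by rule 1.
/o/ (between /s/ and /f/): no rule targets it → [o].
Rule 1 applies to /f/ (between /o/ and /u/: between two vowels) → [v].
/u/ stays [u].
/r/ — between /u/ and /u/, between two vowels — surfaces as [ɾ] (rule 4).
/u/ (between /r/ and /s/): no rule targets it → [u].
/s/ (word-final) fails the environment for rule 1, so it stays [s].

[sutnazoˈvuɾus]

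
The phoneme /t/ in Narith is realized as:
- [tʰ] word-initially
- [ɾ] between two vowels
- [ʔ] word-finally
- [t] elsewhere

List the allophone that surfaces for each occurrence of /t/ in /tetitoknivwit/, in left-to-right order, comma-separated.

[tʰ], [ɾ], [ɾ], [ʔ]

Occurrence 1 (position 1): word-initially → [tʰ].
Occurrence 2 (position 3): between two vowels → [ɾ].
Occurrence 3 (position 5): between two vowels → [ɾ].
Occurrence 4 (position 13): word-finally → [ʔ].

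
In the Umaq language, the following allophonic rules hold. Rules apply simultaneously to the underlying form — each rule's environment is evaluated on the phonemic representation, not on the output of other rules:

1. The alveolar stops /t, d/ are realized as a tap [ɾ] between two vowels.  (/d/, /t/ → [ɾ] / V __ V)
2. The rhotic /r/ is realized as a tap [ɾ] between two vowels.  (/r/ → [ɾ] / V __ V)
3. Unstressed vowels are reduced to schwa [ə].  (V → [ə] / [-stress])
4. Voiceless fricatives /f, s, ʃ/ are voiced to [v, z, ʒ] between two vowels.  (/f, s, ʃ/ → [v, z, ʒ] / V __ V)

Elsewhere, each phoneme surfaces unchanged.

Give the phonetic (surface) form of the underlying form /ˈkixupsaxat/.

[ˈkixəpsəxət]

/k/ (word-initial) is unaffected → [k].
/i/ — between /k/ and /x/; rule 3 does not apply here → [i].
/x/ stays [x].
/u/ — between /x/ and /p/, in an unstressed syllable — surfaces as [ə] (rule 3).
/p/ stays [p].
/s/ (between /p/ and /a/) is in the target of rule 4 but the environment (between two vowels) is not met → [s].
Rule 3 applies to /a/ (between /s/ and /x/: in an unstressed syllable) → [ə].
/x/ (between /a/ and /a/): no rule targets it → [x].
Rule 3 applies to /a/ (between /x/ and /t/: in an unstressed syllable) → [ə].
/t/ (word-final): rule 1 targets it, but not between two vowels → unchanged [t].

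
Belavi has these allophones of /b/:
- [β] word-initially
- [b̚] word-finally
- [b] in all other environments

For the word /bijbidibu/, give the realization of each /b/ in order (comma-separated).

[β], [b], [b]

Occurrence 1 (position 1): word-initially → [β].
Occurrence 2 (position 4): no conditioning environment matches → elsewhere allophone [b].
Occurrence 3 (position 8): no conditioning environment matches → elsewhere allophone [b].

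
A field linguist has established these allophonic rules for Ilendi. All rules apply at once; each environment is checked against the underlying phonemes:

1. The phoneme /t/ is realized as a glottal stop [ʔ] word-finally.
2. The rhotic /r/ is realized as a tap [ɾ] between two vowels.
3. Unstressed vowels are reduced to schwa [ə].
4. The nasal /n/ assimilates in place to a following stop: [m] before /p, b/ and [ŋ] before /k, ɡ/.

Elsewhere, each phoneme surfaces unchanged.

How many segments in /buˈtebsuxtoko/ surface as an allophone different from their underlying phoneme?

4

Segments that undergo a rule: /u/ → [ə] (rule 3); /u/ → [ə] (rule 3); /o/ → [ə] (rule 3); /o/ → [ə] (rule 3).
All other segments surface unchanged.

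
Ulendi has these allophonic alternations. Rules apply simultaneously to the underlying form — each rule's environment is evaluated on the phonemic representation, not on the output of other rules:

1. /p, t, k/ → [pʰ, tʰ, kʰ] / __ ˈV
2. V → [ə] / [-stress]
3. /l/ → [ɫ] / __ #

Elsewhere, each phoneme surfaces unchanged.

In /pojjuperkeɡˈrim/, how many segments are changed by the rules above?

Segments that undergo a rule: /o/ → [ə] (rule 2); /u/ → [ə] (rule 2); /e/ → [ə] (rule 2); /e/ → [ə] (rule 2).
All other segments surface unchanged.

4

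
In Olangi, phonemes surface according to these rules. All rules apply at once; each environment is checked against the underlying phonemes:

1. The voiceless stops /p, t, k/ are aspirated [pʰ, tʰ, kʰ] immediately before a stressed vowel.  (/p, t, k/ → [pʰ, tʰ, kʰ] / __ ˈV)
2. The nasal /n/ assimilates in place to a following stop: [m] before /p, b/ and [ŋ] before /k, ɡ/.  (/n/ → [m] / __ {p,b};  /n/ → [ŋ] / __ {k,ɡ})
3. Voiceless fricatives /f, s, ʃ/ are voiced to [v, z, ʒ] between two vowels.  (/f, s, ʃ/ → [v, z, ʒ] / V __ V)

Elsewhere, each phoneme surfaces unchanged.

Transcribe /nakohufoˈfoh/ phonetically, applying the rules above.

/n/ — word-initial; rule 2 does not apply here → [n].
/a/ (between /n/ and /k/) is unaffected → [a].
/k/ (between /a/ and /o/) fails the environment for rule 1, so it stays [k].
/o/ (between /k/ and /h/) is unaffected → [o].
/h/ (between /o/ and /u/) is unaffected → [h].
/u/ (between /h/ and /f/) is unaffected → [u].
/f/ — between /u/ and /o/, between two vowels — surfaces as [v] (rule 3).
/o/ stays [o].
/f/ — between /o/ and /o/, between two vowels — surfaces as [v] (rule 3).
/o/ — not in any rule's target class → [o].
/h/ (word-final) is unaffected → [h].

[nakohuvoˈvoh]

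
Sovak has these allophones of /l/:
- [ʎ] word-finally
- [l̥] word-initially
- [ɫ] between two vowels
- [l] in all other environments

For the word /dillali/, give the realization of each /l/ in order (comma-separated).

Occurrence 1 (position 3): no conditioning environment matches → elsewhere allophone [l].
Occurrence 2 (position 4): no conditioning environment matches → elsewhere allophone [l].
Occurrence 3 (position 6): between two vowels → [ɫ].

[l], [l], [ɫ]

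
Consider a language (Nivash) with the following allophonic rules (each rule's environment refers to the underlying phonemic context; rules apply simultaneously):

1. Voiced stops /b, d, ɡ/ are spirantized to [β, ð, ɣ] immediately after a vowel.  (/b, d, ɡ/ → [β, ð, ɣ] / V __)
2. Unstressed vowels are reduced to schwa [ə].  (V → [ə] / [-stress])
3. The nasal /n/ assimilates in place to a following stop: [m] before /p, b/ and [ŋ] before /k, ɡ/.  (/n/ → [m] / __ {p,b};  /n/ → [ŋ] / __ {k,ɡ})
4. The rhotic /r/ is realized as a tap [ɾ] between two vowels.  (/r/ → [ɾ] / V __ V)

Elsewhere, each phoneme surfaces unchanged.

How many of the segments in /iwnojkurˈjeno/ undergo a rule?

Segments that undergo a rule: /i/ → [ə] (rule 2); /o/ → [ə] (rule 2); /u/ → [ə] (rule 2); /o/ → [ə] (rule 2).
All other segments surface unchanged.

4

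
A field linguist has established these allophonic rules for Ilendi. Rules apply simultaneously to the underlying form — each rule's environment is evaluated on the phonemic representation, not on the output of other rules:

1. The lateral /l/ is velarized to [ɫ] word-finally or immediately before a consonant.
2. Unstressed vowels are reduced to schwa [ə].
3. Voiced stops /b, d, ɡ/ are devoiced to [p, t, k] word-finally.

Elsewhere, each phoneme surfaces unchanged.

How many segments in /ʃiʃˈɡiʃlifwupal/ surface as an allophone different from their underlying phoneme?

5

Segments that undergo a rule: /i/ → [ə] (rule 2); /i/ → [ə] (rule 2); /u/ → [ə] (rule 2); /a/ → [ə] (rule 2); /l/ → [ɫ] (rule 1).
All other segments surface unchanged.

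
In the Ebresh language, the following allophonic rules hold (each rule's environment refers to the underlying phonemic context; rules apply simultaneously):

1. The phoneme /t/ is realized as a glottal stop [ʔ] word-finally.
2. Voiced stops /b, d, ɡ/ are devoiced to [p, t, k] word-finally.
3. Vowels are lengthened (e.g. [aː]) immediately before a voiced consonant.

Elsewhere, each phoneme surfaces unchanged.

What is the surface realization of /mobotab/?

[moːbotaːp]

/m/ — not in any rule's target class → [m].
Rule 3 applies to /o/ (between /m/ and /b/: before a voiced consonant) → [oː].
/b/ (between /o/ and /o/) is in the target of rule 2 but the environment (word-finally) is not met → [b].
/o/ (between /b/ and /t/): rule 3 targets it, but not before a voiced consonant → unchanged [o].
/t/ (between /o/ and /a/): rule 1 targets it, but not word-finally → unchanged [t].
/a/ — between /t/ and /b/, before a voiced consonant — surfaces as [aː] (rule 3).
/b/ (word-final): word-finally, so rule 2 applies → [p].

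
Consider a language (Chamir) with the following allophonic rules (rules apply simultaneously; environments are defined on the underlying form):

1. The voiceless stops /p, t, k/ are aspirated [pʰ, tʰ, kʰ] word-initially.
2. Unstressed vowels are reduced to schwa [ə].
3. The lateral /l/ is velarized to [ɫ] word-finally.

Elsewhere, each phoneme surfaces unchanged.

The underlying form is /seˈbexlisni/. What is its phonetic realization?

/s/ (word-initial) is unaffected → [s].
Rule 2 applies to /e/ (between /s/ and /b/: in an unstressed syllable) → [ə].
/b/ stays [b].
/e/ (between /b/ and /x/) fails the environment for rule 2, so it stays [e].
/x/ — not in any rule's target class → [x].
/l/ — between /x/ and /i/; rule 3 does not apply here → [l].
/i/ — between /l/ and /s/, in an unstressed syllable — surfaces as [ə] (rule 2).
/s/ — not in any rule's target class → [s].
/n/ stays [n].
/i/ — word-final, in an unstressed syllable — surfaces as [ə] (rule 2).

[səˈbexləsnə]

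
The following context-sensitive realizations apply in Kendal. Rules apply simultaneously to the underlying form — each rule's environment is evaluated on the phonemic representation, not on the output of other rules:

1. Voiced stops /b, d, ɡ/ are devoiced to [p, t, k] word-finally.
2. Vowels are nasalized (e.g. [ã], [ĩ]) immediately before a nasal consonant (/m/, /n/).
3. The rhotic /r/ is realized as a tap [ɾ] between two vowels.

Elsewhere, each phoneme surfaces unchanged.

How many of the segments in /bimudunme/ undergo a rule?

Segments that undergo a rule: /i/ → [ĩ] (rule 2); /u/ → [ũ] (rule 2).
All other segments surface unchanged.

2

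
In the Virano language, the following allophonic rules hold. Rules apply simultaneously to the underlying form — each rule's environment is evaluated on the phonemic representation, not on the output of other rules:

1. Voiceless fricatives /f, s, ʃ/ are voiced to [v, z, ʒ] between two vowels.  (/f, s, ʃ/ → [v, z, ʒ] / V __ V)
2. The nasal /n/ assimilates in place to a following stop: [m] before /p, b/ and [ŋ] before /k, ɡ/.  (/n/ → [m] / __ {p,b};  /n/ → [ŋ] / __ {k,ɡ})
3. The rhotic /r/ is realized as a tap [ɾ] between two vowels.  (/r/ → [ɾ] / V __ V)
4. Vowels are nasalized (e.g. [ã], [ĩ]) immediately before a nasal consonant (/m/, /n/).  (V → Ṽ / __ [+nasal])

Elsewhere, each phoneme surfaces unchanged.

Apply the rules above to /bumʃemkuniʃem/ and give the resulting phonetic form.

/b/ (word-initial): no rule targets it → [b].
/u/ (between /b/ and /m/) occurs before a nasal consonant → [ũ] by rule 4.
/m/ stays [m].
/ʃ/ — between /m/ and /e/; rule 1 does not apply here → [ʃ].
/e/ — between /ʃ/ and /m/, before a nasal consonant — surfaces as [ẽ] (rule 4).
/m/ — not in any rule's target class → [m].
/k/ stays [k].
/u/ (between /k/ and /n/): before a nasal consonant, so rule 4 applies → [ũ].
/n/ (between /u/ and /i/) is in the target of rule 2 but the environment (before a labial or velar stop) is not met → [n].
/i/ (between /n/ and /ʃ/) fails the environment for rule 4, so it stays [i].
/ʃ/ (between /i/ and /e/) occurs between two vowels → [ʒ] by rule 1.
Rule 4 applies to /e/ (between /ʃ/ and /m/: before a nasal consonant) → [ẽ].
/m/ — not in any rule's target class → [m].

[bũmʃẽmkũniʒẽm]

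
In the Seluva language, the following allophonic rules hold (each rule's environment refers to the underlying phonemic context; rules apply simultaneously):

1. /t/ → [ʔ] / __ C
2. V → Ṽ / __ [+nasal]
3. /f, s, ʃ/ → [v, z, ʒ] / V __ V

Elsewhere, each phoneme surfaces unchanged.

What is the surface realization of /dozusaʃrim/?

[dozuzaʃrĩm]

/d/ (word-initial): no rule targets it → [d].
/o/ (between /d/ and /z/) is in the target of rule 2 but the environment (before a nasal consonant) is not met → [o].
/z/ stays [z].
/u/ (between /z/ and /s/): rule 2 targets it, but not before a nasal consonant → unchanged [u].
/s/ meets the environment for rule 3 (between two vowels) → [z].
/a/ (between /s/ and /ʃ/) is in the target of rule 2 but the environment (before a nasal consonant) is not met → [a].
/ʃ/ (between /a/ and /r/) fails the environment for rule 3, so it stays [ʃ].
/r/ stays [r].
/i/ (between /r/ and /m/): before a nasal consonant, so rule 2 applies → [ĩ].
/m/ stays [m].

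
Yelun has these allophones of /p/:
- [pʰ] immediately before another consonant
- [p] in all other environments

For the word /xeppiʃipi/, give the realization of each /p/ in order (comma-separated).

[pʰ], [p], [p]

Occurrence 1 (position 3): immediately before another consonant → [pʰ].
Occurrence 2 (position 4): no conditioning environment matches → elsewhere allophone [p].
Occurrence 3 (position 8): no conditioning environment matches → elsewhere allophone [p].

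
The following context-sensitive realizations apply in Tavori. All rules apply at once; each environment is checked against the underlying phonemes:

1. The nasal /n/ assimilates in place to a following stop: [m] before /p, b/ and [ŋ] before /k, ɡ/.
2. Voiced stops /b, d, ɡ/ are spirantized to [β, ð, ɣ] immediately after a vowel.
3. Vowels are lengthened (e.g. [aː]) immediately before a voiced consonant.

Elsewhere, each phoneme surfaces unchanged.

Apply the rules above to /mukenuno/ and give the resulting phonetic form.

[mukeːnuːno]

/u/ (between /m/ and /k/): rule 3 targets it, but not before a voiced consonant → unchanged [u].
Rule 3 applies to /e/ (between /k/ and /n/: before a voiced consonant) → [eː].
/n/ (between /e/ and /u/): rule 1 targets it, but not before a labial or velar stop → unchanged [n].
/u/ (between /n/ and /n/) occurs before a voiced consonant → [uː] by rule 3.
/n/ (between /u/ and /o/): rule 1 targets it, but not before a labial or velar stop → unchanged [n].
/o/ (word-final): rule 3 targets it, but not before a voiced consonant → unchanged [o].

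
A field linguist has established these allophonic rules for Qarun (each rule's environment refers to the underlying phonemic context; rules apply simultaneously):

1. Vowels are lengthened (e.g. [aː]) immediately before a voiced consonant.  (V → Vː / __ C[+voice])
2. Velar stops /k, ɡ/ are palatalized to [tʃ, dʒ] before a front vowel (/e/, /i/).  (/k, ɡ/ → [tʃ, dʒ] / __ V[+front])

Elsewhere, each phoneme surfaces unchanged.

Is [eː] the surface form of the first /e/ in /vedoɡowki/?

Yes

Rule 1 applies to /e/ (between /v/ and /d/: before a voiced consonant) → [eː].
The actual realization is [eː], which matches [eː].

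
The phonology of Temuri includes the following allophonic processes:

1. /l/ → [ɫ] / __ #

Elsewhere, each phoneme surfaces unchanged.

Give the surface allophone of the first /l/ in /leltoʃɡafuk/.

[l]

/l/ (word-initial) is in the target of rule 1 but the environment (word-finally) is not met → [l].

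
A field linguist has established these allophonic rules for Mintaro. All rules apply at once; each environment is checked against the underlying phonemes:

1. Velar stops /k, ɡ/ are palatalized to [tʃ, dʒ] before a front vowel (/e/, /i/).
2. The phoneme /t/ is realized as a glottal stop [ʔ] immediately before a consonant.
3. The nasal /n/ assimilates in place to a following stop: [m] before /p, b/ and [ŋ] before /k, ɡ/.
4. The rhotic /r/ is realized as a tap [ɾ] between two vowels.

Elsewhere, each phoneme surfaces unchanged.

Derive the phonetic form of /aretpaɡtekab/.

/a/ (word-initial) is unaffected → [a].
/r/ — between /a/ and /e/, between two vowels — surfaces as [ɾ] (rule 4).
/e/ (between /r/ and /t/): no rule targets it → [e].
/t/ (between /e/ and /p/) occurs immediately before a consonant → [ʔ] by rule 2.
/p/ — not in any rule's target class → [p].
/a/ — not in any rule's target class → [a].
/ɡ/ — between /a/ and /t/; rule 1 does not apply here → [ɡ].
/t/ (between /ɡ/ and /e/): rule 2 targets it, but not immediately before a consonant → unchanged [t].
/e/ stays [e].
/k/ (between /e/ and /a/) fails the environment for rule 1, so it stays [k].
/a/ — not in any rule's target class → [a].
/b/ — not in any rule's target class → [b].

[aɾeʔpaɡtekab]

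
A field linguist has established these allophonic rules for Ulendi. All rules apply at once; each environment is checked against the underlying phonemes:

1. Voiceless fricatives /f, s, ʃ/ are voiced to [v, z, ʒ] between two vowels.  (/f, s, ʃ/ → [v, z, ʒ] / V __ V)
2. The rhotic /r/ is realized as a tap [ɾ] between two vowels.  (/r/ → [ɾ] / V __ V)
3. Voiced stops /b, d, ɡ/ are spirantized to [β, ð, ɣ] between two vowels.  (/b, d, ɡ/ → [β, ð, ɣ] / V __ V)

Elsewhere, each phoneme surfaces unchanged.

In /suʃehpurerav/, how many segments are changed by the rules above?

Segments that undergo a rule: /ʃ/ → [ʒ] (rule 1); /r/ → [ɾ] (rule 2); /r/ → [ɾ] (rule 2).
All other segments surface unchanged.

3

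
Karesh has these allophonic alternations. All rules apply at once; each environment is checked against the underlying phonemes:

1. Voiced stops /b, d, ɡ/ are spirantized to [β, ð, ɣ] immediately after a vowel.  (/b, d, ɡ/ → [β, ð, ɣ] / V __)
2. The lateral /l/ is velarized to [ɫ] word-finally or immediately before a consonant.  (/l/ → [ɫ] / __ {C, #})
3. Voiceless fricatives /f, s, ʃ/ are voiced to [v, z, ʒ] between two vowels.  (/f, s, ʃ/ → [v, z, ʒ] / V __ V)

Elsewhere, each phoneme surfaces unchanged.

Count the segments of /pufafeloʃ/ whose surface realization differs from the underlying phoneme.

Segments that undergo a rule: /f/ → [v] (rule 3); /f/ → [v] (rule 3).
All other segments surface unchanged.

2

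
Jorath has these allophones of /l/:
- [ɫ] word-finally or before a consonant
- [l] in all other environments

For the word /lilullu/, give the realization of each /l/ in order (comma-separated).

[l], [l], [ɫ], [l]

Occurrence 1 (position 1): no conditioning environment matches → elsewhere allophone [l].
Occurrence 2 (position 3): no conditioning environment matches → elsewhere allophone [l].
Occurrence 3 (position 5): word-finally or before a consonant → [ɫ].
Occurrence 4 (position 6): no conditioning environment matches → elsewhere allophone [l].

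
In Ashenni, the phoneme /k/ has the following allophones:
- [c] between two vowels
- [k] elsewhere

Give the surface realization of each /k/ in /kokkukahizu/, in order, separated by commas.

Occurrence 1 (position 1): no conditioning environment matches → elsewhere allophone [k].
Occurrence 2 (position 3): no conditioning environment matches → elsewhere allophone [k].
Occurrence 3 (position 4): no conditioning environment matches → elsewhere allophone [k].
Occurrence 4 (position 6): between two vowels → [c].

[k], [k], [k], [c]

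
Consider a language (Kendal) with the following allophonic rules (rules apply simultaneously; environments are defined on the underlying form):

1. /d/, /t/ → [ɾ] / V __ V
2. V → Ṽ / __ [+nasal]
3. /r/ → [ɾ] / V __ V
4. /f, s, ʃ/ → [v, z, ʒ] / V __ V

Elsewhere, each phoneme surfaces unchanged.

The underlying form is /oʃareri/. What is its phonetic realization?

/o/ — word-initial; rule 2 does not apply here → [o].
/ʃ/ (between /o/ and /a/): between two vowels, so rule 4 applies → [ʒ].
/a/ (between /ʃ/ and /r/) fails the environment for rule 2, so it stays [a].
/r/ (between /a/ and /e/) occurs between two vowels → [ɾ] by rule 3.
/e/ — between /r/ and /r/; rule 2 does not apply here → [e].
/r/ (between /e/ and /i/): between two vowels, so rule 3 applies → [ɾ].
/i/ (word-final) fails the environment for rule 2, so it stays [i].

[oʒaɾeɾi]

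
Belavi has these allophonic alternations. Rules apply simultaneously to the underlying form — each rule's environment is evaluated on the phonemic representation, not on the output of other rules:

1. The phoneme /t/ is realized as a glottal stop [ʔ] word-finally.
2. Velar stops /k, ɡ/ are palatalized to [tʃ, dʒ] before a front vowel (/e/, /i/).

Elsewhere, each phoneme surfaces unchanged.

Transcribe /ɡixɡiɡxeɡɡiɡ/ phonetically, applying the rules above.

/ɡ/ meets the environment for rule 2 (before a front vowel) → [dʒ].
/ɡ/ (between /x/ and /i/): before a front vowel, so rule 2 applies → [dʒ].
/ɡ/ (between /i/ and /x/) fails the environment for rule 2, so it stays [ɡ].
/ɡ/ (between /e/ and /ɡ/) fails the environment for rule 2, so it stays [ɡ].
/ɡ/ (between /ɡ/ and /i/) occurs before a front vowel → [dʒ] by rule 2.
/ɡ/ (word-final) is in the target of rule 2 but the environment (before a front vowel) is not met → [ɡ].

[dʒixdʒiɡxeɡdʒiɡ]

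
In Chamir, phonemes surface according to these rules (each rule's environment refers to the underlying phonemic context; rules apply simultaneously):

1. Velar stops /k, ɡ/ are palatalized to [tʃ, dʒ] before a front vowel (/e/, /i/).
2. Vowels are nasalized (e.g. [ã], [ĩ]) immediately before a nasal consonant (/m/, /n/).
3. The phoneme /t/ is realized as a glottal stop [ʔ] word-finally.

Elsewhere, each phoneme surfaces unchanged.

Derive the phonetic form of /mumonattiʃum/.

[mũmõnattiʃũm]

/m/ — not in any rule's target class → [m].
/u/ meets the environment for rule 2 (before a nasal consonant) → [ũ].
/m/ stays [m].
/o/ — between /m/ and /n/, before a nasal consonant — surfaces as [õ] (rule 2).
/n/ stays [n].
/a/ (between /n/ and /t/) fails the environment for rule 2, so it stays [a].
/t/ (between /a/ and /t/) fails the environment for rule 3, so it stays [t].
/t/ (between /t/ and /i/): rule 3 targets it, but not word-finally → unchanged [t].
/i/ (between /t/ and /ʃ/): rule 2 targets it, but not before a nasal consonant → unchanged [i].
/ʃ/ (between /i/ and /u/): no rule targets it → [ʃ].
/u/ (between /ʃ/ and /m/) occurs before a nasal consonant → [ũ] by rule 2.
/m/ stays [m].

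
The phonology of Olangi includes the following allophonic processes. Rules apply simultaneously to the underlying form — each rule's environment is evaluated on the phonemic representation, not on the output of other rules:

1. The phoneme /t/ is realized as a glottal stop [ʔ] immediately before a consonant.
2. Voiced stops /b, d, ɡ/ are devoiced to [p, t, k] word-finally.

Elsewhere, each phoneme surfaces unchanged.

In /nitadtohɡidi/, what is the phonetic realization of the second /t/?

/t/ (between /d/ and /o/) is in the target of rule 1 but the environment (immediately before a consonant) is not met → [t].

[t]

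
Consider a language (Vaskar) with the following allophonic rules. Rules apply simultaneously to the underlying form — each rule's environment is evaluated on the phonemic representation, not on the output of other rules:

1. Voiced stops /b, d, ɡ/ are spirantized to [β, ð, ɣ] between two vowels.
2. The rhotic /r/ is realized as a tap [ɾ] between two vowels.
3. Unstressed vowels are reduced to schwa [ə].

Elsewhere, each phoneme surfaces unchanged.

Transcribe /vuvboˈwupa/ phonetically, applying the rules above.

[vəvbəˈwupə]

/v/ stays [v].
/u/ — between /v/ and /v/, in an unstressed syllable — surfaces as [ə] (rule 3).
/v/ (between /u/ and /b/): no rule targets it → [v].
/b/ (between /v/ and /o/) fails the environment for rule 1, so it stays [b].
/o/ — between /b/ and /w/, in an unstressed syllable — surfaces as [ə] (rule 3).
/w/ (between /o/ and /u/): no rule targets it → [w].
/u/ (between /w/ and /p/) fails the environment for rule 3, so it stays [u].
/p/ — not in any rule's target class → [p].
/a/ meets the environment for rule 3 (in an unstressed syllable) → [ə].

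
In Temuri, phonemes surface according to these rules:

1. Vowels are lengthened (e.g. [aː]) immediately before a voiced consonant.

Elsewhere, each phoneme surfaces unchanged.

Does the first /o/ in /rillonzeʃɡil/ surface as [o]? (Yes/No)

Rule 1 applies to /o/ (between /l/ and /n/: before a voiced consonant) → [oː].
The actual realization is [oː], not [o].

No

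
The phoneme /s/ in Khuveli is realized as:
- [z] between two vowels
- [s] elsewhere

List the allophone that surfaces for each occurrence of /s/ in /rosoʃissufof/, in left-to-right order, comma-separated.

[z], [s], [s]

Occurrence 1 (position 3): between two vowels → [z].
Occurrence 2 (position 7): no conditioning environment matches → elsewhere allophone [s].
Occurrence 3 (position 8): no conditioning environment matches → elsewhere allophone [s].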